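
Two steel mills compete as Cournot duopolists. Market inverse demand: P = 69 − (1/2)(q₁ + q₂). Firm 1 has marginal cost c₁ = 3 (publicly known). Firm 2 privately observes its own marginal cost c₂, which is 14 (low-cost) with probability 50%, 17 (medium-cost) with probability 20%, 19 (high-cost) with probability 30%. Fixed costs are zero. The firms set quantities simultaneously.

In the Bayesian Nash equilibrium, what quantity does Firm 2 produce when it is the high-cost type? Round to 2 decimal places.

23.63

Type-c best response for Firm 2: q₂(c) = (69 − c) − q₁/2.
Firm 1 maximizes expected profit; its first-order condition is 69 − q₁ − (1/2)E[q₂] − 3 = 0.
Substituting E[q₂] and solving: E[c₂] = 16.1, so q₁ = (69 − 2·3 + 16.1)/(3/2) = 52.7333.
q₂(high-cost) = (69 − 19 − (1/2)·52.7333) = 23.6333.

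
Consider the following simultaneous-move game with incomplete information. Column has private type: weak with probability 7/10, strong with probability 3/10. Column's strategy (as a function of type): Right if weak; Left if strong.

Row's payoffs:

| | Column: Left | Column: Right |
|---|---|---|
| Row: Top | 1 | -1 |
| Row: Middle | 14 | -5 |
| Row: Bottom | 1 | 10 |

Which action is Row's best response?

Compute Row's expected payoff for each action, taking the expectation over Column's type.
E[Top] = 7/10·(-1) + 3/10·(1) = -2/5
E[Middle] = 7/10·(-5) + 3/10·(14) = 7/10
E[Bottom] = 7/10·(10) + 3/10·(1) = 73/10
Best response: Bottom (73/10 is the largest).

Bottom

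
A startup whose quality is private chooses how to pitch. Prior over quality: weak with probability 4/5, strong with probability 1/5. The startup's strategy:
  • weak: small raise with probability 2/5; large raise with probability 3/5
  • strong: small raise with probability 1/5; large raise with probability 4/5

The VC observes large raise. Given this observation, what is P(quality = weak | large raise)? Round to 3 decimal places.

0.750

P(large raise) = (4/5)·(3/5) + (1/5)·(4/5) = 16/25
P(weak | large raise) = ((4/5)·(3/5)) / (16/25) = (12/25) / (16/25) = 3/4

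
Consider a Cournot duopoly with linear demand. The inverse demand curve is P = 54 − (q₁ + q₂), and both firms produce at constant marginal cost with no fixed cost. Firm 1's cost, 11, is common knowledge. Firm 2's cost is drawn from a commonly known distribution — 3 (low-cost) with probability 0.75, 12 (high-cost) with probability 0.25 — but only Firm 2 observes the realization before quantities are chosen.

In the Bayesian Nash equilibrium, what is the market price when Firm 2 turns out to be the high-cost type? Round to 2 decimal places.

Type-c best response for Firm 2: q₂(c) = (54 − c)/2 − q₁/2.
Firm 1 maximizes expected profit; its first-order condition is 54 − 2q₁ − E[q₂] − 11 = 0.
Substituting E[q₂] and solving: E[c₂] = 5.25, so q₁ = (54 − 2·11 + 5.25)/3 = 12.4167.
q₂(high-cost) = 14.7917, so P = 54 − (12.4167 + 14.7917) = 26.7917.

26.79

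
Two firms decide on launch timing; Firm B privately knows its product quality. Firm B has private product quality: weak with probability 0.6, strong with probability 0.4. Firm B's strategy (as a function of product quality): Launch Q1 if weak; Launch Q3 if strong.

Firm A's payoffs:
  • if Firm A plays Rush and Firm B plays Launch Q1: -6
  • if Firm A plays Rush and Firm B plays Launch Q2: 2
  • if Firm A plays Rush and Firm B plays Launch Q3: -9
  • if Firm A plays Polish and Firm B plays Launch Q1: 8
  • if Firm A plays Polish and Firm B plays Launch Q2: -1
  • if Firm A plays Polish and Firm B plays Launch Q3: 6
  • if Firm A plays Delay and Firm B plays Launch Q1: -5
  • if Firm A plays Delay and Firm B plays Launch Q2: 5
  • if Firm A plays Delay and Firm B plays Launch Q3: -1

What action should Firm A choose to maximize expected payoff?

Compute Firm A's expected payoff for each action, taking the expectation over Firm B's type.
E[Rush] = 0.6·(-6) + 0.4·(-9) = -7.2
E[Polish] = 0.6·(8) + 0.4·(6) = 7.2
E[Delay] = 0.6·(-5) + 0.4·(-1) = -3.4
Best response: Polish (7.2 is the largest).

Polish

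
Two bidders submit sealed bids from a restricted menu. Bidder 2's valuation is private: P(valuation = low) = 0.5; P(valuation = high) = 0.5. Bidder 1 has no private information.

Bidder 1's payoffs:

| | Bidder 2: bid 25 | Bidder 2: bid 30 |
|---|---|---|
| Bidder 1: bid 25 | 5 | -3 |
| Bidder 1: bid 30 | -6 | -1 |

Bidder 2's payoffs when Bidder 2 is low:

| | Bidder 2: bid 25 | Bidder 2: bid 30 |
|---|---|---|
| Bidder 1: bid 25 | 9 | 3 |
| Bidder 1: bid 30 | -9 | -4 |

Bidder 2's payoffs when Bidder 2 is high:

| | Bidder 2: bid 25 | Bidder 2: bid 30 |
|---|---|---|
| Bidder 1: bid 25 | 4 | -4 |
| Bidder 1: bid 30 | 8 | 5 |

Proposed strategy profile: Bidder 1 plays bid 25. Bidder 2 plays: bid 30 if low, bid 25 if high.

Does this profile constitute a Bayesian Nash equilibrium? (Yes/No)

Bidder 1 plays bid 25: E[bid 25] = 0.5·(-3) + 0.5·(5) = 1; E[bid 30] = -3.5. Best-responding. ✓
Bidder 2 (valuation low), facing bid 25: bid 25 gives 9, bid 30 gives 3. Proposed bid 30 is not best — profitable deviation exists. ✗
Bidder 2 (valuation high), facing bid 25: bid 25 gives 4, bid 30 gives -4. Proposed bid 25 is best. ✓

No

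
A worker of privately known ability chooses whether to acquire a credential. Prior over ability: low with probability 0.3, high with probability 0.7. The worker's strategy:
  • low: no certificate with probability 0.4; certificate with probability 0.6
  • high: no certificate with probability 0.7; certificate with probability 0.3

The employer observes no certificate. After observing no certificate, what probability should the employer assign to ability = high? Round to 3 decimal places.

P(no certificate) = 0.3·0.4 + 0.7·0.7 = 0.61
P(high | no certificate) = (0.7·0.7) / 0.61 = 0.49 / 0.61 = 0.803279

0.803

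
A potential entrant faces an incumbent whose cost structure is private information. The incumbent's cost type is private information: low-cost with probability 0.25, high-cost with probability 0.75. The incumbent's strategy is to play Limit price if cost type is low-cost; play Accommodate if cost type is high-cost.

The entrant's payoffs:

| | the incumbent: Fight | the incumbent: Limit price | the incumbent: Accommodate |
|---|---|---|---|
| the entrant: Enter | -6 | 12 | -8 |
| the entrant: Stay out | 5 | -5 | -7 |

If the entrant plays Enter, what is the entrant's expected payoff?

-3

E[Enter] = 0.25·12 + 0.75·(-8) = 3 + (-6) = -3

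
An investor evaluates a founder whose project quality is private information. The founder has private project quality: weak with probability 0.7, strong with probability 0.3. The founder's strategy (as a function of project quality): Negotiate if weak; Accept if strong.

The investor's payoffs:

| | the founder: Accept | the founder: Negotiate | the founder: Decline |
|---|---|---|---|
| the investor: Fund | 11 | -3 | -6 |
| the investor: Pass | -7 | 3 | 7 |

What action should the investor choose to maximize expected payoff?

Fund

E[Fund] = 0.7·(-3) + 0.3·(11) = 1.2
E[Pass] = 0.7·(3) + 0.3·(-7) = 0
Best response: Fund (1.2 is the largest).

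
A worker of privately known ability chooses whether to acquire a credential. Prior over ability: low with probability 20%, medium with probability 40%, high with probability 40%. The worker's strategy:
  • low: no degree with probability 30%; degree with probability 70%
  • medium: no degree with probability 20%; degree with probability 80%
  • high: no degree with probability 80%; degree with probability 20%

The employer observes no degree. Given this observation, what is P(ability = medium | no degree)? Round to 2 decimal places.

P(no degree) = 0.2·0.3 + 0.4·0.2 + 0.4·0.8 = 0.46
P(medium | no degree) = (0.4·0.2) / 0.46 = 0.08 / 0.46 = 0.173913

0.17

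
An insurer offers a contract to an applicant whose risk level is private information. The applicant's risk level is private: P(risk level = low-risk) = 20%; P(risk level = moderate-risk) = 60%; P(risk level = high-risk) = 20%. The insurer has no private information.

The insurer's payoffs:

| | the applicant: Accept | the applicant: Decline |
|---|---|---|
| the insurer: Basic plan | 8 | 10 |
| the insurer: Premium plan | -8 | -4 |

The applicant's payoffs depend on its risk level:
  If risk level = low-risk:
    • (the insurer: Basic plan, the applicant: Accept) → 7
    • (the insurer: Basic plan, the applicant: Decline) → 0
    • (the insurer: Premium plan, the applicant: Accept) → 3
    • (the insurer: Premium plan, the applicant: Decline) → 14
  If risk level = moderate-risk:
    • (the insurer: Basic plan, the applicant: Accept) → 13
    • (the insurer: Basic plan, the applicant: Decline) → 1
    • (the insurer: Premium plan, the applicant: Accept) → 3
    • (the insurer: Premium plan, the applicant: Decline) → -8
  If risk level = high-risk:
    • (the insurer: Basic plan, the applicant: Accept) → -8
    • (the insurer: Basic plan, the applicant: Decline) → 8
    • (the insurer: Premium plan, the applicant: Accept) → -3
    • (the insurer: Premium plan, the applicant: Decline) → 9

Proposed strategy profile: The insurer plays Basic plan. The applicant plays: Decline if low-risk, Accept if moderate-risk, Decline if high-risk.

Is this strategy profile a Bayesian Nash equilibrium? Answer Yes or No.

No

A profile is a BNE iff every type of every player is best-responding given beliefs about the other side.
The insurer plays Basic plan: E[Basic plan] = 0.2·(10) + 0.6·(8) + 0.2·(10) = 8.8; E[Premium plan] = -6.4. Best-responding. ✓
The applicant (risk level low-risk), facing Basic plan: Accept gives 7, Decline gives 0. Proposed Decline is not best — profitable deviation exists. ✗
The applicant (risk level moderate-risk), facing Basic plan: Accept gives 13, Decline gives 1. Proposed Accept is best. ✓
The applicant (risk level high-risk), facing Basic plan: Accept gives -8, Decline gives 8. Proposed Decline is best. ✓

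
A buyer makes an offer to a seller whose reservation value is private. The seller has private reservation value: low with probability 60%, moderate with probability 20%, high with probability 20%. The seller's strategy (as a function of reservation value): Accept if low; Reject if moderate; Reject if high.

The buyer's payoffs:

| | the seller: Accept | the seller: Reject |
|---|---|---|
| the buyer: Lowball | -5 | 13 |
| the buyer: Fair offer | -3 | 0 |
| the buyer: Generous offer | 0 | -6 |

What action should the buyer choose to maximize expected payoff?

Lowball

Compute the buyer's expected payoff for each action, taking the expectation over the seller's type.
E[Lowball] = 0.6·(-5) + 0.2·(13) + 0.2·(13) = 2.2
E[Fair offer] = 0.6·(-3) + 0.2·(0) + 0.2·(0) = -1.8
E[Generous offer] = 0.6·(0) + 0.2·(-6) + 0.2·(-6) = -2.4
Best response: Lowball (2.2 is the largest).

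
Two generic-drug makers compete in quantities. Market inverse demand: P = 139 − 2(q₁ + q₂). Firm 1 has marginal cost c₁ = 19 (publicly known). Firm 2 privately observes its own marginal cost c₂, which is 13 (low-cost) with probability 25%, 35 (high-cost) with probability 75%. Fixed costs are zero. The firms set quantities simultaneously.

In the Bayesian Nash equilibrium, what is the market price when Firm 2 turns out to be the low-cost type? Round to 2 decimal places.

54.25

Type-c best response for Firm 2: q₂(c) = (139 − c)/4 − q₁/2.
Firm 1 maximizes expected profit; its first-order condition is 139 − 4q₁ − 2E[q₂] − 19 = 0.
Substituting E[q₂] and solving: E[c₂] = 29.5, so q₁ = (139 − 2·19 + 29.5)/6 = 21.75.
q₂(low-cost) = 20.625, so P = 139 − 2·(21.75 + 20.625) = 54.25.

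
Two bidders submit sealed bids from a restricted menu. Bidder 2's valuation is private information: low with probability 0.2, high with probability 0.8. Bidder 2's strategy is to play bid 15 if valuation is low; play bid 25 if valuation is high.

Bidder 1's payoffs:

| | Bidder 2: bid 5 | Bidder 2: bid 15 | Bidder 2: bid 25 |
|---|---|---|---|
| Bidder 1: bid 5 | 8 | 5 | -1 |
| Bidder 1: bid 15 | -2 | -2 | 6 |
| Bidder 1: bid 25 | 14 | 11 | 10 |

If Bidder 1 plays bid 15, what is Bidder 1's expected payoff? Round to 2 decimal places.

4.40

Take the expectation over Bidder 2's valuation, weighting each type's action by its prior probability.
E[bid 15] = 0.2·(-2) + 0.8·6 = (-0.4) + 4.8 = 4.4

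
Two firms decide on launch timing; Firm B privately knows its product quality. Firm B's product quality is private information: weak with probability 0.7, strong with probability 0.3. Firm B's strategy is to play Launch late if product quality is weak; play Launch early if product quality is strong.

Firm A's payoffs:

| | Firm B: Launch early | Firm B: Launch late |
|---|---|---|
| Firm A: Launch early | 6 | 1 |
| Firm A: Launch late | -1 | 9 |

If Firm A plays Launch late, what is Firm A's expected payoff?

6

E[Launch late] = 0.7·9 + 0.3·(-1) = 6.3 + (-0.3) = 6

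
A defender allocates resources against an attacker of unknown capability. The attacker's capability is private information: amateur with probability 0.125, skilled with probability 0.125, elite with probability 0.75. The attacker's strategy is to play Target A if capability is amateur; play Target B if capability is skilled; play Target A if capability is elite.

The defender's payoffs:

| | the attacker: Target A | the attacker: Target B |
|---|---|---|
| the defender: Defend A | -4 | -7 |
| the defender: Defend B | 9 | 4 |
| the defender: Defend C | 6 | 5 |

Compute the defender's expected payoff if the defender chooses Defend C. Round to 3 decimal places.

Take the expectation over the attacker's capability, weighting each type's action by its prior probability.
E[Defend C] = 0.125·6 + 0.125·5 + 0.75·6 = 0.75 + 0.625 + 4.5 = 5.875

5.875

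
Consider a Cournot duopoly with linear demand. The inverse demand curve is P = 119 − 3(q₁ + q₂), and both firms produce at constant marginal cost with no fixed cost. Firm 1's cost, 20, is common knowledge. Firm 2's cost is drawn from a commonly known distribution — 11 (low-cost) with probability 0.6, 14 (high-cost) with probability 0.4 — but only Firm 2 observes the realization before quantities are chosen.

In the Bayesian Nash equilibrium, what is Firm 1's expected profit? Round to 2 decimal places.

Type-c best response for Firm 2: q₂(c) = (119 − c)/6 − q₁/2.
Firm 1 maximizes expected profit; its first-order condition is 119 − 6q₁ − 3E[q₂] − 20 = 0.
Substituting E[q₂] and solving: E[c₂] = 12.2, so q₁ = (119 − 2·20 + 12.2)/9 = 10.1333.
E[P] = 119 − 3·(q₁ + E[q₂]) = 50.4; Firm 1's expected profit = (E[P] − 20)·q₁ = (50.4 − 20)·10.1333 = 308.053.

308.05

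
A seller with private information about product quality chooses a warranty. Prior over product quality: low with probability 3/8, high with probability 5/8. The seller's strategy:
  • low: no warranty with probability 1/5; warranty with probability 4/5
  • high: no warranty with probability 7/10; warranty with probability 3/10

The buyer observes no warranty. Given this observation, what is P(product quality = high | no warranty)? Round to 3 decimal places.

P(no warranty) = (3/8)·(1/5) + (5/8)·(7/10) = 41/80
P(high | no warranty) = ((5/8)·(7/10)) / (41/80) = (7/16) / (41/80) = 35/41

0.854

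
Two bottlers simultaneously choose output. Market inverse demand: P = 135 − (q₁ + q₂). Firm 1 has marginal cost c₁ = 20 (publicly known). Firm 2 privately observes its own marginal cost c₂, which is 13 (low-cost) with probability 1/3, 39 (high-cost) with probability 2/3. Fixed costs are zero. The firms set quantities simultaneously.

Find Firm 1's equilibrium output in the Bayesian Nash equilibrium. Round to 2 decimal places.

Firm 2 with cost c maximizes (135 − (q₁+q₂) − c)·q₂, giving q₂(c) = (135 − c − q₁)/2.
E[c₂] = 1/3·13 + 2/3·39 = 30.3333
Firm 1's FOC against E[q₂] yields q₁ = (135 − 2·20 + E[c₂])/3 = (135 − 40 + 30.3333)/3 = 41.7778.

41.78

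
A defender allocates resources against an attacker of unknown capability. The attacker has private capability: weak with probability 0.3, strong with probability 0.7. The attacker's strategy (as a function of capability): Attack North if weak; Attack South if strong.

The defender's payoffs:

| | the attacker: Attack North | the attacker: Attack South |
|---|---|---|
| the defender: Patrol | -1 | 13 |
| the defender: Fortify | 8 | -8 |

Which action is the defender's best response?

E[Patrol] = 0.3·(-1) + 0.7·(13) = 8.8
E[Fortify] = 0.3·(8) + 0.7·(-8) = -3.2
Best response: Patrol (8.8 is the largest).

Patrol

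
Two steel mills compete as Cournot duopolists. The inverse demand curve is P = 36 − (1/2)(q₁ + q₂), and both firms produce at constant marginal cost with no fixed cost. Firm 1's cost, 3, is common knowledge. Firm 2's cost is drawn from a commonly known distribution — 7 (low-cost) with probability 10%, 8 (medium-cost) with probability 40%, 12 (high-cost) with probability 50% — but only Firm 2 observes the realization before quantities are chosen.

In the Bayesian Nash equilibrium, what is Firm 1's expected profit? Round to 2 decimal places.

Type-c best response for Firm 2: q₂(c) = (36 − c) − q₁/2.
Firm 1 maximizes expected profit; its first-order condition is 36 − q₁ − (1/2)E[q₂] − 3 = 0.
Substituting E[q₂] and solving: E[c₂] = 9.9, so q₁ = (36 − 2·3 + 9.9)/(3/2) = 26.6.
E[P] = 36 − (1/2)·(q₁ + E[q₂]) = 16.3; Firm 1's expected profit = (E[P] − 3)·q₁ = (16.3 − 3)·26.6 = 353.78.

353.78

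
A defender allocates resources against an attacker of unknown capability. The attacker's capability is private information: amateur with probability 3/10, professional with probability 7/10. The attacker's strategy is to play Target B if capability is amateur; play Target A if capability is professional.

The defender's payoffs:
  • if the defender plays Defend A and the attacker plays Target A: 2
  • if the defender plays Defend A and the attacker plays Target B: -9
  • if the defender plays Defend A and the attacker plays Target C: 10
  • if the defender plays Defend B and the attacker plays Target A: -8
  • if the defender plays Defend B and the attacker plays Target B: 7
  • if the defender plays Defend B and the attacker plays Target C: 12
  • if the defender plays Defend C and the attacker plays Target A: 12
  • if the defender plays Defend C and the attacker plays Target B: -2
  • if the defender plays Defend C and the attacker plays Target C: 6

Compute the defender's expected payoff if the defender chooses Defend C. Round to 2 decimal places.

E[Defend C] = 3/10·(-2) + 7/10·12 = (-3/5) + 42/5 = 39/5

7.80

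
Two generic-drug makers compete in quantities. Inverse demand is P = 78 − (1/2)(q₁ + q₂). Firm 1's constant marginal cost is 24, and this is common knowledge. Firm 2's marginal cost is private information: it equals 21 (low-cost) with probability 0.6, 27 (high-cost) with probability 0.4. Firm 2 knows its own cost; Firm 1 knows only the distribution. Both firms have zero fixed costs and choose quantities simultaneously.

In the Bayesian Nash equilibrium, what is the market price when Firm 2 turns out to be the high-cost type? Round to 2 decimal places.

43.60

Each type of Firm 2 best-responds to q₁; Firm 1 best-responds to the expected q₂ over Firm 2's types.
Firm 2 with cost c maximizes (78 − (1/2)(q₁+q₂) − c)·q₂, giving q₂(c) = (78 − c − (1/2)q₁).
E[c₂] = 0.6·21 + 0.4·27 = 23.4
Firm 1's FOC against E[q₂] yields q₁ = (78 − 2·24 + E[c₂])/(3/2) = (78 − 48 + 23.4)/(3/2) = 35.6.
q₂(high-cost) = 33.2, so P = 78 − (1/2)·(35.6 + 33.2) = 43.6.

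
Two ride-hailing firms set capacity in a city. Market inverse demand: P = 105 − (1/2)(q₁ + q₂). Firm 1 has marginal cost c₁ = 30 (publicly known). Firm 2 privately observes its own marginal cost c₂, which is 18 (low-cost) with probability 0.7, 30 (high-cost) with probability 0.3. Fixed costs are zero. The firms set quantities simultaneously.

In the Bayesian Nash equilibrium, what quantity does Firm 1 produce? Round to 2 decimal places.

Each type of Firm 2 best-responds to q₁; Firm 1 best-responds to the expected q₂ over Firm 2's types.
Firm 2 with cost c maximizes (105 − (1/2)(q₁+q₂) − c)·q₂, giving q₂(c) = (105 − c − (1/2)q₁).
E[c₂] = 0.7·18 + 0.3·30 = 21.6
Firm 1's FOC against E[q₂] yields q₁ = (105 − 2·30 + E[c₂])/(3/2) = (105 − 60 + 21.6)/(3/2) = 44.4.

44.40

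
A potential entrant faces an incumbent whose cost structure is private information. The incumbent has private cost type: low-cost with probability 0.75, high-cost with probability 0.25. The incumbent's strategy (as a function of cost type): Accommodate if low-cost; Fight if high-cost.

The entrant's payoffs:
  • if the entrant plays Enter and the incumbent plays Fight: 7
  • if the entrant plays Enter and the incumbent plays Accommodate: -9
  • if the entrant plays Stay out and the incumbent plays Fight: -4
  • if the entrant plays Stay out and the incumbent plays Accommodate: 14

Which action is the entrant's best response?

Stay out

E[Enter] = 0.75·(-9) + 0.25·(7) = -5
E[Stay out] = 0.75·(14) + 0.25·(-4) = 9.5
Best response: Stay out (9.5 is the largest).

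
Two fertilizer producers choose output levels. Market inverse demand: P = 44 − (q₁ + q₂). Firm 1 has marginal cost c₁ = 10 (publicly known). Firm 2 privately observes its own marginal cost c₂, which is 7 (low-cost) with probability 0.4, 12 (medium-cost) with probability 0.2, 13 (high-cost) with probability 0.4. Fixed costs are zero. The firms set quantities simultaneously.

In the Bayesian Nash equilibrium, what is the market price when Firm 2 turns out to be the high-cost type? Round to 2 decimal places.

22.77

Type-c best response for Firm 2: q₂(c) = (44 − c)/2 − q₁/2.
Firm 1 maximizes expected profit; its first-order condition is 44 − 2q₁ − E[q₂] − 10 = 0.
Substituting E[q₂] and solving: E[c₂] = 10.4, so q₁ = (44 − 2·10 + 10.4)/3 = 11.4667.
q₂(high-cost) = 9.76667, so P = 44 − (11.4667 + 9.76667) = 22.7667.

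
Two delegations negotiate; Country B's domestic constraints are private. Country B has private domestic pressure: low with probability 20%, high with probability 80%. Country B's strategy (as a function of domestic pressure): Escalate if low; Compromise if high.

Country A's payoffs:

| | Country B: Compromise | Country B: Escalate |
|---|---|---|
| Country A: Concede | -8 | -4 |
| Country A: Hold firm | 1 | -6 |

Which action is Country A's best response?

Hold firm

E[Concede] = 0.2·(-4) + 0.8·(-8) = -7.2
E[Hold firm] = 0.2·(-6) + 0.8·(1) = -0.4
Best response: Hold firm (-0.4 is the largest).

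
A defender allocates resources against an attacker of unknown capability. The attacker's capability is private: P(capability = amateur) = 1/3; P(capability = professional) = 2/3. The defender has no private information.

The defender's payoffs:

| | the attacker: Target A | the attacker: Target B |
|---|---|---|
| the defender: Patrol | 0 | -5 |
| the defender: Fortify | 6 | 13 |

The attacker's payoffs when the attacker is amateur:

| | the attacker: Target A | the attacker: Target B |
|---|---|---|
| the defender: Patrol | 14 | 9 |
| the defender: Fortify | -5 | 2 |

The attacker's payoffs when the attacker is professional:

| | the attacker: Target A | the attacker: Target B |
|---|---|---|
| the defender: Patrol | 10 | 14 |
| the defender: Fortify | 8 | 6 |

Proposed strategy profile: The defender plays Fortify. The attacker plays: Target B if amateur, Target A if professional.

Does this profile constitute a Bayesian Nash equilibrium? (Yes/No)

The defender plays Fortify: E[Fortify] = 1/3·(13) + 2/3·(6) = 25/3; E[Patrol] = -5/3. Best-responding. ✓
The attacker (capability amateur), facing Fortify: Target A gives -5, Target B gives 2. Proposed Target B is best. ✓
The attacker (capability professional), facing Fortify: Target A gives 8, Target B gives 6. Proposed Target A is best. ✓

Yes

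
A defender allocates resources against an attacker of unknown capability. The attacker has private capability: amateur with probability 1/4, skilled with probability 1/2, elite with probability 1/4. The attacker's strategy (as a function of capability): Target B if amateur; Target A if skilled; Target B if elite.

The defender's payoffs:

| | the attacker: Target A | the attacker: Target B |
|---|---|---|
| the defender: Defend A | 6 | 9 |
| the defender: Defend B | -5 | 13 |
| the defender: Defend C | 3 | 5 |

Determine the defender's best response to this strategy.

E[Defend A] = 1/4·(9) + 1/2·(6) + 1/4·(9) = 15/2
E[Defend B] = 1/4·(13) + 1/2·(-5) + 1/4·(13) = 4
E[Defend C] = 1/4·(5) + 1/2·(3) + 1/4·(5) = 4
Best response: Defend A (15/2 is the largest).

Defend A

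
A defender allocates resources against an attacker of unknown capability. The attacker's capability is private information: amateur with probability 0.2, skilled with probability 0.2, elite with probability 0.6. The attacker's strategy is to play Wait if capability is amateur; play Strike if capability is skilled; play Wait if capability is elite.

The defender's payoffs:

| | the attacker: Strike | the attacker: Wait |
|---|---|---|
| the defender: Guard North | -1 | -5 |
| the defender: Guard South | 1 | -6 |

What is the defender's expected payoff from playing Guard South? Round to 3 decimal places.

E[Guard South] = 0.2·(-6) + 0.2·1 + 0.6·(-6) = (-1.2) + 0.2 + (-3.6) = -4.6

-4.600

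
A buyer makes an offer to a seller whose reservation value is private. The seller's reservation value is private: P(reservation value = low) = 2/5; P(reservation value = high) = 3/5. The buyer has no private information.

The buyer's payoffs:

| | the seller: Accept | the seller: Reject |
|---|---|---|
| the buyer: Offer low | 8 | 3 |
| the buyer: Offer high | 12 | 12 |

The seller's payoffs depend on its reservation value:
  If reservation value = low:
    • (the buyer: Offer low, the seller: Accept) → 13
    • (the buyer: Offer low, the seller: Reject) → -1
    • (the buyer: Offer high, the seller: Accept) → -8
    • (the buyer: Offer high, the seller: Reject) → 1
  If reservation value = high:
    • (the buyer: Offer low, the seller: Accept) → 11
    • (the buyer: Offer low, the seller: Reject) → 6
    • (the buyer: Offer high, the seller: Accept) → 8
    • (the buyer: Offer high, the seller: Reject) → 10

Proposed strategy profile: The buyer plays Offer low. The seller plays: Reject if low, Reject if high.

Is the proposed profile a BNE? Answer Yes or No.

No

The buyer plays Offer low: E[Offer low] = 2/5·(3) + 3/5·(3) = 3; E[Offer high] = 12. Not best-responding. ✗
The seller (reservation value low), facing Offer low: Accept gives 13, Reject gives -1. Proposed Reject is not best — profitable deviation exists. ✗
The seller (reservation value high), facing Offer low: Accept gives 11, Reject gives 6. Proposed Reject is not best — profitable deviation exists. ✗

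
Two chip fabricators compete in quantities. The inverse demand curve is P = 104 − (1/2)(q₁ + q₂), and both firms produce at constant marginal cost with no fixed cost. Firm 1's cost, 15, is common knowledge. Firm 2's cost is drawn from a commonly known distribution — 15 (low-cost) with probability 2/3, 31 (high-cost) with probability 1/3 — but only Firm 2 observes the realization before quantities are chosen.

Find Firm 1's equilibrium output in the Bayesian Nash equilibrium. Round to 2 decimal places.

62.89

Firm 2 with cost c maximizes (104 − (1/2)(q₁+q₂) − c)·q₂, giving q₂(c) = (104 − c − (1/2)q₁).
E[c₂] = 2/3·15 + 1/3·31 = 20.3333
Firm 1's FOC against E[q₂] yields q₁ = (104 − 2·15 + E[c₂])/(3/2) = (104 − 30 + 20.3333)/(3/2) = 62.8889.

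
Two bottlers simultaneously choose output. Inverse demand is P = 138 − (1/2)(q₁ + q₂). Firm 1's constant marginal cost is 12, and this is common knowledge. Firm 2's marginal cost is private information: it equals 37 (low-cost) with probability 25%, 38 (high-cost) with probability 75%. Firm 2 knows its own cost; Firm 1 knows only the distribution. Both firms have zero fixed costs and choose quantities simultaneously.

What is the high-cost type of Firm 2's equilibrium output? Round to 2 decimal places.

49.42

Type-c best response for Firm 2: q₂(c) = (138 − c) − q₁/2.
Firm 1 maximizes expected profit; its first-order condition is 138 − q₁ − (1/2)E[q₂] − 12 = 0.
Substituting E[q₂] and solving: E[c₂] = 37.75, so q₁ = (138 − 2·12 + 37.75)/(3/2) = 101.167.
q₂(high-cost) = (138 − 38 − (1/2)·101.167) = 49.4167.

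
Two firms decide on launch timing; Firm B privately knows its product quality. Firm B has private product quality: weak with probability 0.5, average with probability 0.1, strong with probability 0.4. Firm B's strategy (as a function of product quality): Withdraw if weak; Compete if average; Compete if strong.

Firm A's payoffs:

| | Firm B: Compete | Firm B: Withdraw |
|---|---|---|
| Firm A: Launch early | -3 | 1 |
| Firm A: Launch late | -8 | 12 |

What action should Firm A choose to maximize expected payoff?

Launch late

E[Launch early] = 0.5·(1) + 0.1·(-3) + 0.4·(-3) = -1
E[Launch late] = 0.5·(12) + 0.1·(-8) + 0.4·(-8) = 2
Best response: Launch late (2 is the largest).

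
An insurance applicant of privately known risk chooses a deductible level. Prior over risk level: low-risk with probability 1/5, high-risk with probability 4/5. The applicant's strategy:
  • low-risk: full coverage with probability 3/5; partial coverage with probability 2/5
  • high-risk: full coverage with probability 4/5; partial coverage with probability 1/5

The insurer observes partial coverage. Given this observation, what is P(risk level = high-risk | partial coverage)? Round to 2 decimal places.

P(partial coverage) = (1/5)·(2/5) + (4/5)·(1/5) = 6/25
P(high-risk | partial coverage) = ((4/5)·(1/5)) / (6/25) = (4/25) / (6/25) = 2/3

0.67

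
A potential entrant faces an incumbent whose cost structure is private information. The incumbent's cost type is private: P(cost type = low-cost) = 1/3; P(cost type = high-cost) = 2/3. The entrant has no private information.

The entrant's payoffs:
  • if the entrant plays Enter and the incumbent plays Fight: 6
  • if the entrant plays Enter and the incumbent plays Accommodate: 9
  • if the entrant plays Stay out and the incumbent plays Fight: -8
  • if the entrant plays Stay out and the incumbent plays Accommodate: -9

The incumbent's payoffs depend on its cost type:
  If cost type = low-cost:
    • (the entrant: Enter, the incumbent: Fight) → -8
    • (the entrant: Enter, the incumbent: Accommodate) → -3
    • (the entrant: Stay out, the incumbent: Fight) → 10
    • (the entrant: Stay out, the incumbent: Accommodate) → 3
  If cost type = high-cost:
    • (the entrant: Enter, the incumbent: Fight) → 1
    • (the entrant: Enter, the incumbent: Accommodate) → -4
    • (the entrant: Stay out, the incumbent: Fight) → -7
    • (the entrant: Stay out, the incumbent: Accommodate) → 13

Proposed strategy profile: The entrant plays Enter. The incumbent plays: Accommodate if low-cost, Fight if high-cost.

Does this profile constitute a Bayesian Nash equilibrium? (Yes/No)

The entrant plays Enter: E[Enter] = 1/3·(9) + 2/3·(6) = 7; E[Stay out] = -25/3. Best-responding. ✓
The incumbent (cost type low-cost), facing Enter: Fight gives -8, Accommodate gives -3. Proposed Accommodate is best. ✓
The incumbent (cost type high-cost), facing Enter: Fight gives 1, Accommodate gives -4. Proposed Fight is best. ✓

Yes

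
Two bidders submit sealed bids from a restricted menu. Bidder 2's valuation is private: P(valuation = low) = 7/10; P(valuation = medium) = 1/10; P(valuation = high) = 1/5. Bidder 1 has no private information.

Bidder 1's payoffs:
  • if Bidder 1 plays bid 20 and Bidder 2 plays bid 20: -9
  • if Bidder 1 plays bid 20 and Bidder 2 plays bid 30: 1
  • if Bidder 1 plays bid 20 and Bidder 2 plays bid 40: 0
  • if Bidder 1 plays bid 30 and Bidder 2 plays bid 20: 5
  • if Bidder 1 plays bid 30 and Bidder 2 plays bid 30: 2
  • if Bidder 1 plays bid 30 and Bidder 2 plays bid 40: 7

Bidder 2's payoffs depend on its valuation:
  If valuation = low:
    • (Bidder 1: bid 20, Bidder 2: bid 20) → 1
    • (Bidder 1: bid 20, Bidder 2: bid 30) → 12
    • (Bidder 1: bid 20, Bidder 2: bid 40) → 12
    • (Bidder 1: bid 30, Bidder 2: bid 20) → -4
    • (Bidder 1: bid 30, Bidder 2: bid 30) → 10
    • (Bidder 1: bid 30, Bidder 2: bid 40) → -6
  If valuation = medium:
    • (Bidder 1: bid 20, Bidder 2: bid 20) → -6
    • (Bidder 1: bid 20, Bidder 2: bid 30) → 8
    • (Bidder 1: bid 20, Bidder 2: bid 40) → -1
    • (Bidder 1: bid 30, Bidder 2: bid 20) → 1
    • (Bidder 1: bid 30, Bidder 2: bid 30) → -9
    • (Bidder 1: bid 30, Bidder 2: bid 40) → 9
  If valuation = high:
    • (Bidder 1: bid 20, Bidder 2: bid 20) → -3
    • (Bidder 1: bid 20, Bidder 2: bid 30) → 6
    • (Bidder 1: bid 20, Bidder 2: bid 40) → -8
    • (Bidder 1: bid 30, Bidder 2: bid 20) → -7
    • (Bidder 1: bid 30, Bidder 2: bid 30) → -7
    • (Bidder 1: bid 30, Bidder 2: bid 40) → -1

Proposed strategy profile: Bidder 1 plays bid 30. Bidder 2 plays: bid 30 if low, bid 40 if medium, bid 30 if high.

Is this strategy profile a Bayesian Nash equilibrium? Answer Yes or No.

Bidder 1 plays bid 30: E[bid 30] = 7/10·(2) + 1/10·(7) + 1/5·(2) = 5/2; E[bid 20] = 9/10. Best-responding. ✓
Bidder 2 (valuation low), facing bid 30: bid 20 gives -4, bid 30 gives 10, bid 40 gives -6. Proposed bid 30 is best. ✓
Bidder 2 (valuation medium), facing bid 30: bid 20 gives 1, bid 30 gives -9, bid 40 gives 9. Proposed bid 40 is best. ✓
Bidder 2 (valuation high), facing bid 30: bid 20 gives -7, bid 30 gives -7, bid 40 gives -1. Proposed bid 30 is not best — profitable deviation exists. ✗

No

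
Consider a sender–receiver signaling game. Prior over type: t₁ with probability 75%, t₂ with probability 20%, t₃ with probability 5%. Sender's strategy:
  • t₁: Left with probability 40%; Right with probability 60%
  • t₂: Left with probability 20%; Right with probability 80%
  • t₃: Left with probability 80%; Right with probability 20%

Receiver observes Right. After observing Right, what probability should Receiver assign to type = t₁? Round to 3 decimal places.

0.726

Apply Bayes' rule using the sender's strategy as the likelihood.
P(Right) = 0.75·0.6 + 0.2·0.8 + 0.05·0.2 = 0.62
P(t₁ | Right) = (0.75·0.6) / 0.62 = 0.45 / 0.62 = 0.725806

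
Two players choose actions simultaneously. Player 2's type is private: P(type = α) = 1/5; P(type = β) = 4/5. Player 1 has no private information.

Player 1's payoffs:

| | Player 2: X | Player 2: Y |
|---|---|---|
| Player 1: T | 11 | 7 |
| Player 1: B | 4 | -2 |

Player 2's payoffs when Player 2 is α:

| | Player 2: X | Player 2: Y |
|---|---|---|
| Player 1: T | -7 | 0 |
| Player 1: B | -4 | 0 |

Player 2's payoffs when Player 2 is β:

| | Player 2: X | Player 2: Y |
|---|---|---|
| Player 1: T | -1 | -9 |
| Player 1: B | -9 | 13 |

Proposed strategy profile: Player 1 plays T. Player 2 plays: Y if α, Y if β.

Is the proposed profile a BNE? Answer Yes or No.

A profile is a BNE iff every type of every player is best-responding given beliefs about the other side.
Player 1 plays T: E[T] = 1/5·(7) + 4/5·(7) = 7; E[B] = -2. Best-responding. ✓
Player 2 (type α), facing T: X gives -7, Y gives 0. Proposed Y is best. ✓
Player 2 (type β), facing T: X gives -1, Y gives -9. Proposed Y is not best — profitable deviation exists. ✗

No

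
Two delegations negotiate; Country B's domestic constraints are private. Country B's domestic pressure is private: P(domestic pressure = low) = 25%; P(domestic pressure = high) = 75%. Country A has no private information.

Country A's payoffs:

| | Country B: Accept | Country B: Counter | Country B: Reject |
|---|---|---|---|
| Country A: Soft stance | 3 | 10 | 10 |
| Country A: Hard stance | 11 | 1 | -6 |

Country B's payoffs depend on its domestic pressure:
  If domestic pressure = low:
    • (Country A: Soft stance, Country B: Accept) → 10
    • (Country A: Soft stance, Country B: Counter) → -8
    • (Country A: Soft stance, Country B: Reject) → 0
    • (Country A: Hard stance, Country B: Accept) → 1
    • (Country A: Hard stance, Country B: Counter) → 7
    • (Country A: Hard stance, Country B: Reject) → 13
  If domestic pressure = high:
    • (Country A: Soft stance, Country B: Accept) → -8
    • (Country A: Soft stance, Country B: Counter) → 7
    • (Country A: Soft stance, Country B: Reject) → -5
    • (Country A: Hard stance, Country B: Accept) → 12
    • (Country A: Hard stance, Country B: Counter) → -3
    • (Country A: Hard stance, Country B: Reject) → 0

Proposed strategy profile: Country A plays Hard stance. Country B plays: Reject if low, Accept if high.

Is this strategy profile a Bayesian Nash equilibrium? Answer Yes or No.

Country A plays Hard stance: E[Hard stance] = 0.25·(-6) + 0.75·(11) = 6.75; E[Soft stance] = 4.75. Best-responding. ✓
Country B (domestic pressure low), facing Hard stance: Accept gives 1, Counter gives 7, Reject gives 13. Proposed Reject is best. ✓
Country B (domestic pressure high), facing Hard stance: Accept gives 12, Counter gives -3, Reject gives 0. Proposed Accept is best. ✓

Yes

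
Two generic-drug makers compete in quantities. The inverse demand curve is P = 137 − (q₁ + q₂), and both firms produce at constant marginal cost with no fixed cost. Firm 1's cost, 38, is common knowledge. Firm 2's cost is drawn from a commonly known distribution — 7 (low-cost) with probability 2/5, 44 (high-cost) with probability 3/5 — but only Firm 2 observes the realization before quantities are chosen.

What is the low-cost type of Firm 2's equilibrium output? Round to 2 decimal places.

49.97

Each type of Firm 2 best-responds to q₁; Firm 1 best-responds to the expected q₂ over Firm 2's types.
Firm 2 with cost c maximizes (137 − (q₁+q₂) − c)·q₂, giving q₂(c) = (137 − c − q₁)/2.
E[c₂] = 2/5·7 + 3/5·44 = 29.2
Firm 1's FOC against E[q₂] yields q₁ = (137 − 2·38 + E[c₂])/3 = (137 − 76 + 29.2)/3 = 30.0667.
q₂(low-cost) = (137 − 7 − 30.0667)/2 = 49.9667.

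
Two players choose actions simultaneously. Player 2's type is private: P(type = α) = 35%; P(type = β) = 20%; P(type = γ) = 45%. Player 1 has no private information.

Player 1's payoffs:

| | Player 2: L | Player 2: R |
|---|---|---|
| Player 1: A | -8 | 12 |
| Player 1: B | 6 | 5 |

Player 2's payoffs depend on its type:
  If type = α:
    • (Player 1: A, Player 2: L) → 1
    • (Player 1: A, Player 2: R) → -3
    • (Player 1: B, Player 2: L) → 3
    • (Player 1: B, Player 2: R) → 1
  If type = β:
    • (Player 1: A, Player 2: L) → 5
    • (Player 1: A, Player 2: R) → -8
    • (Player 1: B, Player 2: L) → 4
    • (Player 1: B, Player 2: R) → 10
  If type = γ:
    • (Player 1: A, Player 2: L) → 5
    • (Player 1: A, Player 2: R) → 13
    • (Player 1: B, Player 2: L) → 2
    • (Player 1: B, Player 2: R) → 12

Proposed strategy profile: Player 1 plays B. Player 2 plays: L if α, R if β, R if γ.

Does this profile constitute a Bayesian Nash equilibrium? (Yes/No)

Player 1 plays B: E[B] = 0.35·(6) + 0.2·(5) + 0.45·(5) = 5.35; E[A] = 5. Best-responding. ✓
Player 2 (type α), facing B: L gives 3, R gives 1. Proposed L is best. ✓
Player 2 (type β), facing B: L gives 4, R gives 10. Proposed R is best. ✓
Player 2 (type γ), facing B: L gives 2, R gives 12. Proposed R is best. ✓

Yes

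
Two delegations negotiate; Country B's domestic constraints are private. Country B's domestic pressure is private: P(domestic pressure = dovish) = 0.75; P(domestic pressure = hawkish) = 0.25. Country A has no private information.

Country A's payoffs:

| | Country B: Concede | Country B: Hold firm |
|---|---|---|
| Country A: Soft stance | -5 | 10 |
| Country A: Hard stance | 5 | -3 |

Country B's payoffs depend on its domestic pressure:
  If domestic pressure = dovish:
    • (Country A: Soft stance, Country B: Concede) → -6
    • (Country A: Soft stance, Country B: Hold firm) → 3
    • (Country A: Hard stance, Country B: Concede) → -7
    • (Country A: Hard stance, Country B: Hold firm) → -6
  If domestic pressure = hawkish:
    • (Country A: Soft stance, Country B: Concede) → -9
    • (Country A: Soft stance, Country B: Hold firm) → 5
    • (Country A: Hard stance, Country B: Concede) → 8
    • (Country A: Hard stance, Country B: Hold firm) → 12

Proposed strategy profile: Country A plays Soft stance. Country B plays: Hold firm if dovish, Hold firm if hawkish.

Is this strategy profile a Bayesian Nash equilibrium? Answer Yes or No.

Yes

A profile is a BNE iff every type of every player is best-responding given beliefs about the other side.
Country A plays Soft stance: E[Soft stance] = 0.75·(10) + 0.25·(10) = 10; E[Hard stance] = -3. Best-responding. ✓
Country B (domestic pressure dovish), facing Soft stance: Concede gives -6, Hold firm gives 3. Proposed Hold firm is best. ✓
Country B (domestic pressure hawkish), facing Soft stance: Concede gives -9, Hold firm gives 5. Proposed Hold firm is best. ✓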